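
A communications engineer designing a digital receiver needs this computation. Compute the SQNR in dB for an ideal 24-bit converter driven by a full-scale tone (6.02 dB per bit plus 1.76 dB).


Theoretical SNR for a full-scale sinusoid:
SNR = 6.02 * N + 1.76
    = 6.02 * 24 + 1.76
    = 144.48 + 1.76
    = 146.24 dB

146.24 dB


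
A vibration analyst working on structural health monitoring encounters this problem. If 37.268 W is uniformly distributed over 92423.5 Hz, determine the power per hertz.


Power spectral density:
PSD = P / BW
    = 37.268 / 92423.5
    = 0.00040323 W/Hz

0.00040323 W/Hz


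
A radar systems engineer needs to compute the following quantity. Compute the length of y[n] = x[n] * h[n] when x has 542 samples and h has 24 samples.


Linear convolution output length:
L = N + M - 1
  = 542 + 24 - 1
  = 565 samples

565


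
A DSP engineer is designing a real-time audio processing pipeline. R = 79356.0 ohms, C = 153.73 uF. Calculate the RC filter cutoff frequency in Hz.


Cutoff frequency of a first-order RC filter:
fc = 1 / (2 * pi * R * C)
C = 153.73 uF = 0.00015373 F
fc = 1 / (2 * pi * 79356.0 * 0.00015373)
   = 1 / 76.651077516054
   = 0.013046 Hz

0.013046 Hz


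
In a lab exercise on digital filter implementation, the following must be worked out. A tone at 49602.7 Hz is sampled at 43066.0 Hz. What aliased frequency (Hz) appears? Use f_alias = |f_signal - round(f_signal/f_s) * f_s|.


Compute the nearest integer multiple of fs to the signal:
n = round(49602.7 / 43066.0) = 1
f_alias = |49602.7 - 1 * 43066.0|
        = |49602.7 - 43066.0|
        = 6536.7 Hz

6536.7


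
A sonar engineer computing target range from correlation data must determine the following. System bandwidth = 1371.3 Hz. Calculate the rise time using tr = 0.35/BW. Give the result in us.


Rise time from bandwidth relationship:
tr = 0.35 / BW
   = 0.35 / 1371.3
   = 0.0002552322614 s
   = 255.2323 us

255.2323 us


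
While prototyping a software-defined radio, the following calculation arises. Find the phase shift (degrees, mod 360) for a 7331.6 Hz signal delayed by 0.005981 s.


Phase shift from frequency and time delay:
phi = 360 * f * t_delay
    = 360 * 7331.6 * 0.005981
    = 15786.11 degrees
    mod 360 = 306.11 degrees

306.11 degrees


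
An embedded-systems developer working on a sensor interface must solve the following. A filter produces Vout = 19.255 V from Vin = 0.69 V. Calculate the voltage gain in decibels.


Voltage gain in dB:
G = 20 * log10(Vout / Vin)
  = 20 * log10(19.255 / 0.69)
  = 20 * log10(27.905797)
  = 20 * 1.445694
  = 28.91 dB

28.91 dB


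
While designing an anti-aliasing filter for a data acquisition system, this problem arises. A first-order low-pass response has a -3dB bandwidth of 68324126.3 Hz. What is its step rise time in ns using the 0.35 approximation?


Rise time from bandwidth relationship:
tr = 0.35 / BW
   = 0.35 / 68324126.3
   = 5.122641429e-09 s
   = 5.1226 ns

5.1226 ns


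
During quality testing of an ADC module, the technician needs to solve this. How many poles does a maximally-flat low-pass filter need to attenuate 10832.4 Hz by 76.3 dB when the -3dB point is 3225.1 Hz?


Butterworth filter order formula:
n = log10(10^(A/10) - 1) / (2 * log10(f_stop/f_pass))
10^(76.3/10) - 1 = 42657950.8802
f_stop/f_pass = 10832.4 / 3225.1 = 3.3588
n = 7.2503 -> ceil = 8

8


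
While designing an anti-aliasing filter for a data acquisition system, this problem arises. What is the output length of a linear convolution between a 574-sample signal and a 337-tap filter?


Linear convolution output length:
L = N + M - 1
  = 574 + 337 - 1
  = 910 samples

910


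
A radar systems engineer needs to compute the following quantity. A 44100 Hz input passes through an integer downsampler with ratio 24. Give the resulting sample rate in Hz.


Decimation reduces the sample rate:
fs_out = fs_in / M
       = 44100 / 24
       = 1837.5 Hz

1837.5 Hz


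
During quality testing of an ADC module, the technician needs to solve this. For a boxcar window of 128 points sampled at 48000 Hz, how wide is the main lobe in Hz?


Main lobe width for a rectangular window:
Width = 2 * fs / N
      = 2 * 48000 / 128
      = 96000 / 128
      = 750.0 Hz

750.0 Hz


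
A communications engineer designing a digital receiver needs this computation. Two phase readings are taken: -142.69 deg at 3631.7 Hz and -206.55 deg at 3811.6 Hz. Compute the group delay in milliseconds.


Group delay from phase difference:
tau = -d(phi)/d(omega)
d(phi) = -63.86 deg = -1.114567 rad
d(omega) = 2*pi*(3811.6 - 3631.7) = 1130.345 rad/s
tau = -(-1.114567) / 1130.345
    = 0.986 ms

0.986 ms


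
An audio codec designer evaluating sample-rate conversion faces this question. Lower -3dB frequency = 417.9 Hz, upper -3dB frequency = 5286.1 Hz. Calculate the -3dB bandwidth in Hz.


Bandwidth is the difference of -3dB frequencies:
BW = f_high - f_low
   = 5286.1 - 417.9
   = 4868.2 Hz

4868.2 Hz


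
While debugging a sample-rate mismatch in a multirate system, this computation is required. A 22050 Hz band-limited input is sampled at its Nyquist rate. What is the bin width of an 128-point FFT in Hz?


Step 1 — Nyquist sampling rate:
fs = 2 * fmax = 2 * 22050 = 44100 Hz

Step 2 — DFT bin spacing:
df = fs / N = 44100 / 128 = 344.5312 Hz

344.5312 Hz


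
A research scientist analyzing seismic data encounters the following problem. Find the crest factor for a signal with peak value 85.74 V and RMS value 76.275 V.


Crest factor is the ratio of peak to RMS:
CF = V_peak / V_rms
   = 85.74 / 76.275
   = 1.1241

1.1241


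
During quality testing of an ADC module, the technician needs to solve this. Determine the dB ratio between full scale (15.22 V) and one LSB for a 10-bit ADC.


Dynamic range from full-scale to LSB:
V_min = V_max / 2^bits = 15.22 / 2^10
DR = 20 * log10(V_max / V_min)
   = 20 * log10(2^10)
   = 20 * 10 * log10(2)
   = 60.21 dB

60.21 dB


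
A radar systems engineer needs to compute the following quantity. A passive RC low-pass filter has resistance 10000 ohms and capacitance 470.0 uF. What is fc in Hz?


Cutoff frequency of a first-order RC filter:
fc = 1 / (2 * pi * R * C)
C = 470.0 uF = 0.00047 F
fc = 1 / (2 * pi * 10000 * 0.00047)
   = 1 / 29.530970943744
   = 0.033863 Hz

0.033863 Hz


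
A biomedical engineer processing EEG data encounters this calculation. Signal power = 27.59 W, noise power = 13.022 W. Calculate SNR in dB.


SNR in decibels:
SNR = 10 * log10(Ps / Pn)
    = 10 * log10(27.59 / 13.022)
    = 10 * log10(2.1187)
    = 10 * 0.3261
    = 3.26 dB

3.26 dB


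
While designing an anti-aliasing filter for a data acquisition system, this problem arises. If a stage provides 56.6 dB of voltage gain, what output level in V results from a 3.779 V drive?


Output voltage from dB gain:
V_out = V_in * 10^(gain_dB / 20)
      = 3.779 * 10^(56.6 / 20)
      = 3.779 * 676.082975
      = 2554.9176 V

2554.9176 V


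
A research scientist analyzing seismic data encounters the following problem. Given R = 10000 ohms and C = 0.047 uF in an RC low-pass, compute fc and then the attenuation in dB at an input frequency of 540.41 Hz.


Step 1 — cutoff frequency:
fc = 1 / (2*pi*R*C)
C = 0.047 uF = 4.7e-08 F
fc = 1 / (2*pi*10000*4.7e-08)
   = 338.628 Hz

Step 2 — magnitude at f = 540.41 Hz:
|H(f)| = 1 / sqrt(1 + (f/fc)^2)
f/fc = 540.41 / 338.628 = 1.595881
|H| = 1 / sqrt(1 + 2.546836) = 0.5309816
|H|_dB = 20*log10(0.5309816) = -5.5 dB

fc = 338.628 Hz; |H(540.41 Hz)| = -5.5 dB


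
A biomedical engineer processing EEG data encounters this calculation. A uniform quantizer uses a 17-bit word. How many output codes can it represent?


Number of quantization levels = 2^N
= 2^17
= 131072

131072


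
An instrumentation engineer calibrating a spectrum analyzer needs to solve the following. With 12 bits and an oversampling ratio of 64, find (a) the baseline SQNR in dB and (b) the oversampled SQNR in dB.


Step 1 — baseline SQNR at Nyquist:
SQNR_base = 6.02*N + 1.76
          = 6.02*12 + 1.76
          = 74.0 dB

Step 2 — oversampling processing gain:
G = 10*log10(OSR) = 10*log10(64) = 18.06 dB

Step 3 — total:
SQNR_total = 74.0 + 18.06 = 92.06 dB

Base SQNR = 74.0 dB; oversampled SQNR = 92.06 dB


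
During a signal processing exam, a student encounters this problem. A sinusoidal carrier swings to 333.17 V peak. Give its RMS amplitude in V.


RMS voltage for a sinusoidal waveform:
V_rms = V_peak / sqrt(2)
      = 333.17 / 1.414214
      = 235.587 V

235.587 V


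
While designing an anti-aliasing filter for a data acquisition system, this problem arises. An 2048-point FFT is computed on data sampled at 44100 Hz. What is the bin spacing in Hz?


DFT frequency resolution:
df = fs / N
   = 44100 / 2048
   = 21.5332 Hz

21.5332 Hz


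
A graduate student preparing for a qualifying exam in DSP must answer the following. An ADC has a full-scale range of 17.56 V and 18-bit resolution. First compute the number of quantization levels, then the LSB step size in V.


Step 1 — number of quantization levels:
L = 2^N = 2^18 = 262144

Step 2 — LSB step size:
delta = Vfs / L
      = 17.56 / 262144
      = 6.699e-05 V

Levels = 262144; step size = 6.699e-05 V


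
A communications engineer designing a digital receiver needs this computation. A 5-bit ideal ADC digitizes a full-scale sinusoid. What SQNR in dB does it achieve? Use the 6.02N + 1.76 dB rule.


Theoretical SNR for a full-scale sinusoid:
SNR = 6.02 * N + 1.76
    = 6.02 * 5 + 1.76
    = 30.1 + 1.76
    = 31.86 dB

31.86 dB


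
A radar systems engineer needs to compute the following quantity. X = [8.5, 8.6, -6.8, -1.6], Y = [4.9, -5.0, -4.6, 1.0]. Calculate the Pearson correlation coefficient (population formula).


Pearson correlation coefficient (population):
r = cov(X,Y) / (std(X) * std(Y))
Mean X = 2.175, Mean Y = -0.925
Cov(X,Y) = 9.094375
Std(X) = 6.634898, Std(Y) = 4.115443
r = 0.3331

0.3331


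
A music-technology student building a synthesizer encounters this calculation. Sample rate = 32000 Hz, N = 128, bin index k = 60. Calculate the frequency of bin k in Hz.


Frequency of DFT bin k:
f_k = k * fs / N
    = 60 * 32000 / 128
    = 1920000 / 128
    = 15000.0 Hz

15000.0 Hz


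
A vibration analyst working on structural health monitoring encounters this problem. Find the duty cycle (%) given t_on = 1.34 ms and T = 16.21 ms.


Duty cycle as a percentage:
DC = (t_on / T) * 100
   = (1.34 / 16.21) * 100
   = 0.082665 * 100
   = 8.27 %

8.27 %


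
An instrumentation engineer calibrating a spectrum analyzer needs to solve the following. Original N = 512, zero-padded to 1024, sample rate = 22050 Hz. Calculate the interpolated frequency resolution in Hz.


Frequency resolution after zero-padding:
N_padded = 512 * 2 = 1024
df = fs / N_padded
   = 22050 / 1024
   = 21.5332 Hz

21.5332 Hz


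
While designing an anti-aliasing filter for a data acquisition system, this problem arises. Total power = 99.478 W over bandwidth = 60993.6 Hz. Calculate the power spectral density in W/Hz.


Power spectral density:
PSD = P / BW
    = 99.478 / 60993.6
    = 0.00163096 W/Hz

0.00163096 W/Hz


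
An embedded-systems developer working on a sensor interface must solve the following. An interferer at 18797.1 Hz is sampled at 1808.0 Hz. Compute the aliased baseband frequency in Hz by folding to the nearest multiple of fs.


Compute the nearest integer multiple of fs to the signal:
n = round(18797.1 / 1808.0) = 10
f_alias = |18797.1 - 10 * 1808.0|
        = |18797.1 - 18080.0|
        = 717.1 Hz

717.1


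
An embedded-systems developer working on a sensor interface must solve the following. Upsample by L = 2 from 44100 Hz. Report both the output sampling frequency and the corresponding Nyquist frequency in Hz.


Step 1 — output sample rate after interpolation by L:
fs_out = L * fs_in = 2 * 44100 = 88200 Hz

Step 2 — Nyquist frequency of the output stream:
f_Nyq = fs_out / 2 = 88200 / 2 = 44100.0 Hz

fs_out = 88200 Hz; f_Nyquist = 44100.0 Hz


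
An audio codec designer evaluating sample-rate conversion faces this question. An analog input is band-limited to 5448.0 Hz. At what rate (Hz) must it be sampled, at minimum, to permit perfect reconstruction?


The Nyquist rate is twice the maximum frequency component.
fs_min = 2 * fmax
      = 2 * 5448.0
      = 10896.0 Hz

10896.0


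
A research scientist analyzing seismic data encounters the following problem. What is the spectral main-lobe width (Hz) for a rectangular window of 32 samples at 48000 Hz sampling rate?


Main lobe width for a rectangular window:
Width = 2 * fs / N
      = 2 * 48000 / 32
      = 96000 / 32
      = 3000.0 Hz

3000.0 Hz


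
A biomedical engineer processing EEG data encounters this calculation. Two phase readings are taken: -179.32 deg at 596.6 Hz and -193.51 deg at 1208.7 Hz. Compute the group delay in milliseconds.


Group delay from phase difference:
tau = -d(phi)/d(omega)
d(phi) = -14.19 deg = -0.247662 rad
d(omega) = 2*pi*(1208.7 - 596.6) = 3845.9377 rad/s
tau = -(-0.247662) / 3845.9377
    = 0.0644 ms

0.0644 ms


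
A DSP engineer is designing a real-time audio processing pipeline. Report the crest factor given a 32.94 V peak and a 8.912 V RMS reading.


Crest factor is the ratio of peak to RMS:
CF = V_peak / V_rms
   = 32.94 / 8.912
   = 3.6961

3.6961


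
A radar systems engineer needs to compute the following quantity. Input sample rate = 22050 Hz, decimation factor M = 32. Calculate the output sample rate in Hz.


Decimation reduces the sample rate:
fs_out = fs_in / M
       = 22050 / 32
       = 689.0625 Hz

689.0625 Hz


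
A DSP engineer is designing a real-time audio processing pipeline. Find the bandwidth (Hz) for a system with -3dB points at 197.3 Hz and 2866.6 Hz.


Bandwidth is the difference of -3dB frequencies:
BW = f_high - f_low
   = 2866.6 - 197.3
   = 2669.3 Hz

2669.3 Hz


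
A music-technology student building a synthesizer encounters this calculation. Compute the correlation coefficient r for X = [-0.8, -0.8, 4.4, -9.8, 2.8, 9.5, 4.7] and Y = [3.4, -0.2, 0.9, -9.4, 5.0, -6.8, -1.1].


Pearson correlation coefficient (population):
r = cov(X,Y) / (std(X) * std(Y))
Mean X = 1.4286, Mean Y = -1.1714
Cov(X,Y) = 7.066327
Std(X) = 5.638823, Std(Y) = 4.834612
r = 0.2592

0.2592


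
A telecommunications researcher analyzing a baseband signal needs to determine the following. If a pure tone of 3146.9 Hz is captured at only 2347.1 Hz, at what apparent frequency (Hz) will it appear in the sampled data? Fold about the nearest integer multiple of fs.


Compute the nearest integer multiple of fs to the signal:
n = round(3146.9 / 2347.1) = 1
f_alias = |3146.9 - 1 * 2347.1|
        = |3146.9 - 2347.1|
        = 799.8 Hz

799.8


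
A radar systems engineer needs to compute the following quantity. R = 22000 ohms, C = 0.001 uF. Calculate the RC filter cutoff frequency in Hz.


Cutoff frequency of a first-order RC filter:
fc = 1 / (2 * pi * R * C)
C = 0.001 uF = 1e-09 F
fc = 1 / (2 * pi * 22000 * 1e-09)
   = 1 / 0.00013823007675795
   = 7234.315595 Hz

7234.315595 Hz


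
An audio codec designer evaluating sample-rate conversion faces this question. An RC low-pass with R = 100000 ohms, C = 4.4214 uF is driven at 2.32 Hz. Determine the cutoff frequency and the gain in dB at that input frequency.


Step 1 — cutoff frequency:
fc = 1 / (2*pi*R*C)
C = 4.4214 uF = 4.4214e-06 F
fc = 1 / (2*pi*100000*4.4214e-06)
   = 0.359965 Hz

Step 2 — magnitude at f = 2.32 Hz:
|H(f)| = 1 / sqrt(1 + (f/fc)^2)
f/fc = 2.32 / 0.359965 = 6.445071
|H| = 1 / sqrt(1 + 41.53894) = 0.1533228
|H|_dB = 20*log10(0.1533228) = -16.29 dB

fc = 0.359965 Hz; |H(2.32 Hz)| = -16.29 dB


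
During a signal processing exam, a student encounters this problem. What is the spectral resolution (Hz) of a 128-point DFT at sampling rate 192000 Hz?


DFT frequency resolution:
df = fs / N
   = 192000 / 128
   = 1500.0 Hz

1500.0 Hz


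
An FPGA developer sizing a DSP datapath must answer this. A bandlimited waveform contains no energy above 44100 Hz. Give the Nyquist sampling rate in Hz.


The Nyquist rate is twice the maximum frequency component.
fs_min = 2 * fmax
      = 2 * 44100
      = 88200 Hz

88200


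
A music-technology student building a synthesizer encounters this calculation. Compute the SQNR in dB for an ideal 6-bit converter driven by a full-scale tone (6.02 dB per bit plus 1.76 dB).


Theoretical SNR for a full-scale sinusoid:
SNR = 6.02 * N + 1.76
    = 6.02 * 6 + 1.76
    = 36.12 + 1.76
    = 37.88 dB

37.88 dB


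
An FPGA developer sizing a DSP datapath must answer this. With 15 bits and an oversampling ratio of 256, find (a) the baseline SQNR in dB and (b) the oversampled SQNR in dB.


Step 1 — baseline SQNR at Nyquist:
SQNR_base = 6.02*N + 1.76
          = 6.02*15 + 1.76
          = 92.06 dB

Step 2 — oversampling processing gain:
G = 10*log10(OSR) = 10*log10(256) = 24.08 dB

Step 3 — total:
SQNR_total = 92.06 + 24.08 = 116.14 dB

Base SQNR = 92.06 dB; oversampled SQNR = 116.14 dB


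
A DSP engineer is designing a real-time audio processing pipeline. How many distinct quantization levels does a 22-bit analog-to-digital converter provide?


Number of quantization levels = 2^N
= 2^22
= 4194304

4194304


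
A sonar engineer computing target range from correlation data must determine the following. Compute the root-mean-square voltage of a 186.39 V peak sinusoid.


RMS voltage for a sinusoidal waveform:
V_rms = V_peak / sqrt(2)
      = 186.39 / 1.414214
      = 131.798 V

131.798 V


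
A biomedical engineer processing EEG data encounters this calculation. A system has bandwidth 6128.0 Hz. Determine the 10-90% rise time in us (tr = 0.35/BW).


Rise time from bandwidth relationship:
tr = 0.35 / BW
   = 0.35 / 6128.0
   = 5.711488251e-05 s
   = 57.1149 us

57.1149 us


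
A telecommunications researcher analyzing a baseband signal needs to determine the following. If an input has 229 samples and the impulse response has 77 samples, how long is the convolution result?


Linear convolution output length:
L = N + M - 1
  = 229 + 77 - 1
  = 305 samples

305


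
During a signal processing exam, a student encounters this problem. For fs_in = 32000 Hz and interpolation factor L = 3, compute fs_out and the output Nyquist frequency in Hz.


Step 1 — output sample rate after interpolation by L:
fs_out = L * fs_in = 3 * 32000 = 96000 Hz

Step 2 — Nyquist frequency of the output stream:
f_Nyq = fs_out / 2 = 96000 / 2 = 48000.0 Hz

fs_out = 96000 Hz; f_Nyquist = 48000.0 Hz


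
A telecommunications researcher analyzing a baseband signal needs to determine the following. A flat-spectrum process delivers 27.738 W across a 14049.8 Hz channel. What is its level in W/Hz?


Power spectral density:
PSD = P / BW
    = 27.738 / 14049.8
    = 0.00197426 W/Hz

0.00197426 W/Hz


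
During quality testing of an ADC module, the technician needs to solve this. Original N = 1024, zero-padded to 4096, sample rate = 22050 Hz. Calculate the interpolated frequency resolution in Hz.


Frequency resolution after zero-padding:
N_padded = 1024 * 4 = 4096
df = fs / N_padded
   = 22050 / 4096
   = 5.3833 Hz

5.3833 Hz


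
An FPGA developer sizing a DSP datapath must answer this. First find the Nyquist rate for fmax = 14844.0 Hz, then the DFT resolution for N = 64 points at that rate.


Step 1 — Nyquist sampling rate:
fs = 2 * fmax = 2 * 14844.0 = 29688.0 Hz

Step 2 — DFT bin spacing:
df = fs / N = 29688.0 / 64 = 463.875 Hz

463.875 Hz


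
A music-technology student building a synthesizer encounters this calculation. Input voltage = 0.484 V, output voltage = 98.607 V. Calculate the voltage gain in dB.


Voltage gain in dB:
G = 20 * log10(Vout / Vin)
  = 20 * log10(98.607 / 0.484)
  = 20 * log10(203.733471)
  = 20 * 2.309062
  = 46.18 dB

46.18 dB


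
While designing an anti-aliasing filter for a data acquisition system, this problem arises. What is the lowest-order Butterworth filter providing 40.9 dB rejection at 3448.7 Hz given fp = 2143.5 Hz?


Butterworth filter order formula:
n = log10(10^(A/10) - 1) / (2 * log10(f_stop/f_pass))
10^(40.9/10) - 1 = 12301.6877
f_stop/f_pass = 3448.7 / 2143.5 = 1.6089
n = 9.9015 -> ceil = 10

10


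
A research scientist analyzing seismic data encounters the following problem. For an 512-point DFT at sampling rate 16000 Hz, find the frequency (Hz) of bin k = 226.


Frequency of DFT bin k:
f_k = k * fs / N
    = 226 * 16000 / 512
    = 3616000 / 512
    = 7062.5 Hz

7062.5 Hz


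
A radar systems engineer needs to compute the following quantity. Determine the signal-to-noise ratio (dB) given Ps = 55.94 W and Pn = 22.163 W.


SNR in decibels:
SNR = 10 * log10(Ps / Pn)
    = 10 * log10(55.94 / 22.163)
    = 10 * log10(2.524)
    = 10 * 0.4021
    = 4.02 dB

4.02 dB


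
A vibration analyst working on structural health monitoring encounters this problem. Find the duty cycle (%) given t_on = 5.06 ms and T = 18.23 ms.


Duty cycle as a percentage:
DC = (t_on / T) * 100
   = (5.06 / 18.23) * 100
   = 0.277564 * 100
   = 27.76 %

27.76 %


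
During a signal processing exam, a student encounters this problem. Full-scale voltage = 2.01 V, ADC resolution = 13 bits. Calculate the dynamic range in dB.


Dynamic range from full-scale to LSB:
V_min = V_max / 2^bits = 2.01 / 2^13
DR = 20 * log10(V_max / V_min)
   = 20 * log10(2^13)
   = 20 * 13 * log10(2)
   = 78.27 dB

78.27 dB


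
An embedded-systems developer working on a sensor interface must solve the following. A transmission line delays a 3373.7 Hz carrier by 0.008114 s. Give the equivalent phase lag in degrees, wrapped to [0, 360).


Phase shift from frequency and time delay:
phi = 360 * f * t_delay
    = 360 * 3373.7 * 0.008114
    = 9854.71 degrees
    mod 360 = 134.71 degrees

134.71 degrees


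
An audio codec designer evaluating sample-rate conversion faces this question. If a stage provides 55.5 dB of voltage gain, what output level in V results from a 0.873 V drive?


Output voltage from dB gain:
V_out = V_in * 10^(gain_dB / 20)
      = 0.873 * 10^(55.5 / 20)
      = 0.873 * 595.662144
      = 520.0131 V

520.0131 V


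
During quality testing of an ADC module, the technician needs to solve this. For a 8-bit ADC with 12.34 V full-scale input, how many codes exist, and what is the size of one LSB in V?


Step 1 — number of quantization levels:
L = 2^N = 2^8 = 256

Step 2 — LSB step size:
delta = Vfs / L
      = 12.34 / 256
      = 0.04820312 V

Levels = 256; step size = 0.04820312 V


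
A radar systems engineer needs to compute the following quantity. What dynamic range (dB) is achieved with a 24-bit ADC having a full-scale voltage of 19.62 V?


Dynamic range from full-scale to LSB:
V_min = V_max / 2^bits = 19.62 / 2^24
DR = 20 * log10(V_max / V_min)
   = 20 * log10(2^24)
   = 20 * 24 * log10(2)
   = 144.49 dB

144.49 dB


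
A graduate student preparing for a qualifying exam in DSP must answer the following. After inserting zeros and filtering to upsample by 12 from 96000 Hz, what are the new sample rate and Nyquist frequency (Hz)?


Step 1 — output sample rate after interpolation by L:
fs_out = L * fs_in = 12 * 96000 = 1152000 Hz

Step 2 — Nyquist frequency of the output stream:
f_Nyq = fs_out / 2 = 1152000 / 2 = 576000.0 Hz

fs_out = 1152000 Hz; f_Nyquist = 576000.0 Hz


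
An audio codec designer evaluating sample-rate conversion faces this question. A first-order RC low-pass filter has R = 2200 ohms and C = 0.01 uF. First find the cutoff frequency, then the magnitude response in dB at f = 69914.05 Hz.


Step 1 — cutoff frequency:
fc = 1 / (2*pi*R*C)
C = 0.01 uF = 1e-08 F
fc = 1 / (2*pi*2200*1e-08)
   = 7234.316 Hz

Step 2 — magnitude at f = 69914.05 Hz:
|H(f)| = 1 / sqrt(1 + (f/fc)^2)
f/fc = 69914.05 / 7234.316 = 9.664224
|H| = 1 / sqrt(1 + 93.397226) = 0.1029249
|H|_dB = 20*log10(0.1029249) = -19.75 dB

fc = 7234.316 Hz; |H(69914.05 Hz)| = -19.75 dB


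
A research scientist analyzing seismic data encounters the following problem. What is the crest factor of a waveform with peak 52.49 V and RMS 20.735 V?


Crest factor is the ratio of peak to RMS:
CF = V_peak / V_rms
   = 52.49 / 20.735
   = 2.5315

2.5315


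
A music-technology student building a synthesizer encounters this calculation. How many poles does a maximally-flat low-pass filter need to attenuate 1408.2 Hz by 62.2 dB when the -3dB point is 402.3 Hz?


Butterworth filter order formula:
n = log10(10^(A/10) - 1) / (2 * log10(f_stop/f_pass))
10^(62.2/10) - 1 = 1659585.9074
f_stop/f_pass = 1408.2 / 402.3 = 3.5004
n = 5.7157 -> ceil = 6

6


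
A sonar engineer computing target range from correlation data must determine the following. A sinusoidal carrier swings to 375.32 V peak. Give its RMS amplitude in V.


RMS voltage for a sinusoidal waveform:
V_rms = V_peak / sqrt(2)
      = 375.32 / 1.414214
      = 265.391 V

265.391 V


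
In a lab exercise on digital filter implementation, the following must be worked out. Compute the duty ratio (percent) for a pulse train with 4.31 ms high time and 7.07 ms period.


Duty cycle as a percentage:
DC = (t_on / T) * 100
   = (4.31 / 7.07) * 100
   = 0.609618 * 100
   = 60.96 %

60.96 %


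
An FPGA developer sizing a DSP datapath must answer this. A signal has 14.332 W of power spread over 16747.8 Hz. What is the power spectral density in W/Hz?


Power spectral density:
PSD = P / BW
    = 14.332 / 16747.8
    = 0.00085575 W/Hz

0.00085575 W/Hz


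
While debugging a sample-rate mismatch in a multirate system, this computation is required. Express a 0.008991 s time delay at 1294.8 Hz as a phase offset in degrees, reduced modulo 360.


Phase shift from frequency and time delay:
phi = 360 * f * t_delay
    = 360 * 1294.8 * 0.008991
    = 4190.96 degrees
    mod 360 = 230.96 degrees

230.96 degrees


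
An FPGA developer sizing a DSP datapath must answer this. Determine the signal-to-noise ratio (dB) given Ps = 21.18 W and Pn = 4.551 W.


SNR in decibels:
SNR = 10 * log10(Ps / Pn)
    = 10 * log10(21.18 / 4.551)
    = 10 * log10(4.6539)
    = 10 * 0.6678
    = 6.68 dB

6.68 dB


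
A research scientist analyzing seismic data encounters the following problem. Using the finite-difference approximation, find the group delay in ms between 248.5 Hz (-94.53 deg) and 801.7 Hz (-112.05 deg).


Group delay from phase difference:
tau = -d(phi)/d(omega)
d(phi) = -17.52 deg = -0.305782 rad
d(omega) = 2*pi*(801.7 - 248.5) = 3475.8581 rad/s
tau = -(-0.305782) / 3475.8581
    = 0.088 ms

0.088 ms


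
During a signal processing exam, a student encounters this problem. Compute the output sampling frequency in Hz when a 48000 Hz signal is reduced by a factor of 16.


Decimation reduces the sample rate:
fs_out = fs_in / M
       = 48000 / 16
       = 3000.0 Hz

3000.0 Hz


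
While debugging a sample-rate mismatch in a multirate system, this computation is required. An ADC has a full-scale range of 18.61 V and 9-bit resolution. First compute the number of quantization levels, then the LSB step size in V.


Step 1 — number of quantization levels:
L = 2^N = 2^9 = 512

Step 2 — LSB step size:
delta = Vfs / L
      = 18.61 / 512
      = 0.03634766 V

Levels = 512; step size = 0.03634766 V


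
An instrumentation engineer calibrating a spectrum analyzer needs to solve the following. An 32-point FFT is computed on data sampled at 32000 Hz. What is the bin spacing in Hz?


DFT frequency resolution:
df = fs / N
   = 32000 / 32
   = 1000.0 Hz

1000.0 Hz


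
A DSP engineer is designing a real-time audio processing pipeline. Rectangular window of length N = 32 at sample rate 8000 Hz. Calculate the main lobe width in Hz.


Main lobe width for a rectangular window:
Width = 2 * fs / N
      = 2 * 8000 / 32
      = 16000 / 32
      = 500.0 Hz

500.0 Hz


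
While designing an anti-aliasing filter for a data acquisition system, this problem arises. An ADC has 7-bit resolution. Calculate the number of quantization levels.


Number of quantization levels = 2^N
= 2^7
= 128

128


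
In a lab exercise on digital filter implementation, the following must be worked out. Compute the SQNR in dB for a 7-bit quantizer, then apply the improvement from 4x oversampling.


Step 1 — baseline SQNR at Nyquist:
SQNR_base = 6.02*N + 1.76
          = 6.02*7 + 1.76
          = 43.9 dB

Step 2 — oversampling processing gain:
G = 10*log10(OSR) = 10*log10(4) = 6.02 dB

Step 3 — total:
SQNR_total = 43.9 + 6.02 = 49.92 dB

Base SQNR = 43.9 dB; oversampled SQNR = 49.92 dB


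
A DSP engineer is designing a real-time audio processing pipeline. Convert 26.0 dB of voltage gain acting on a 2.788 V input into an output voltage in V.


Output voltage from dB gain:
V_out = V_in * 10^(gain_dB / 20)
      = 2.788 * 10^(26.0 / 20)
      = 2.788 * 19.952623
      = 55.6279 V

55.6279 V


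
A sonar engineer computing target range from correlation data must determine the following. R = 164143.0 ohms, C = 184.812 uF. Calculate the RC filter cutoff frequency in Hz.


Cutoff frequency of a first-order RC filter:
fc = 1 / (2 * pi * R * C)
C = 184.812 uF = 0.000184812 F
fc = 1 / (2 * pi * 164143.0 * 0.000184812)
   = 1 / 190.60417180059
   = 0.005246 Hz

0.005246 Hz


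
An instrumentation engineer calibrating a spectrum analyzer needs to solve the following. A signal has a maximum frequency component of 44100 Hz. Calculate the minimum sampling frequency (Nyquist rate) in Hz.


The Nyquist rate is twice the maximum frequency component.
fs_min = 2 * fmax
      = 2 * 44100
      = 88200 Hz

88200


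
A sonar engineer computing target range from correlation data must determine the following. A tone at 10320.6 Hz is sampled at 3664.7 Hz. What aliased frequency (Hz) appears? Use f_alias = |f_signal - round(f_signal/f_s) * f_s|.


Compute the nearest integer multiple of fs to the signal:
n = round(10320.6 / 3664.7) = 3
f_alias = |10320.6 - 3 * 3664.7|
        = |10320.6 - 10994.1|
        = 673.5 Hz

673.5


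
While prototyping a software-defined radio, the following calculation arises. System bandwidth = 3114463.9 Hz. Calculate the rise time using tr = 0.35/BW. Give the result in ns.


Rise time from bandwidth relationship:
tr = 0.35 / BW
   = 0.35 / 3114463.9
   = 1.123788913e-07 s
   = 112.3789 ns

112.3789 ns


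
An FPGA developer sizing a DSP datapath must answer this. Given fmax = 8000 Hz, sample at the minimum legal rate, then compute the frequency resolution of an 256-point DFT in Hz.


Step 1 — Nyquist sampling rate:
fs = 2 * fmax = 2 * 8000 = 16000 Hz

Step 2 — DFT bin spacing:
df = fs / N = 16000 / 256 = 62.5 Hz

62.5 Hz


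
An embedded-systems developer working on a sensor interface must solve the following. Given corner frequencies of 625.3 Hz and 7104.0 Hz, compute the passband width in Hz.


Bandwidth is the difference of -3dB frequencies:
BW = f_high - f_low
   = 7104.0 - 625.3
   = 6478.7 Hz

6478.7 Hz


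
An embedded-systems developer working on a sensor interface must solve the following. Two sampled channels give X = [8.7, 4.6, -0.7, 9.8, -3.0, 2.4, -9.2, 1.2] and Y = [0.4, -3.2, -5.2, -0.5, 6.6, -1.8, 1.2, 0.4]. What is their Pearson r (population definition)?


Pearson correlation coefficient (population):
r = cov(X,Y) / (std(X) * std(Y))
Mean X = 1.725, Mean Y = -0.2625
Cov(X,Y) = -5.444687
Std(X) = 5.813938, Std(Y) = 3.269915
r = -0.2864

-0.2864


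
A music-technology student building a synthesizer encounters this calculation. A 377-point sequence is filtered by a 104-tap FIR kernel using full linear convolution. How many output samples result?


Linear convolution output length:
L = N + M - 1
  = 377 + 104 - 1
  = 480 samples

480


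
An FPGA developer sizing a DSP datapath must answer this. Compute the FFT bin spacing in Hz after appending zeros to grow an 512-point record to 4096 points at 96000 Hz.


Frequency resolution after zero-padding:
N_padded = 512 * 8 = 4096
df = fs / N_padded
   = 96000 / 4096
   = 23.4375 Hz

23.4375 Hz


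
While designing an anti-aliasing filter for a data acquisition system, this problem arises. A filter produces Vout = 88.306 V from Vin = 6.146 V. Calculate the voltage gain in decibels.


Voltage gain in dB:
G = 20 * log10(Vout / Vin)
  = 20 * log10(88.306 / 6.146)
  = 20 * log10(14.368044)
  = 20 * 1.157398
  = 23.15 dB

23.15 dB


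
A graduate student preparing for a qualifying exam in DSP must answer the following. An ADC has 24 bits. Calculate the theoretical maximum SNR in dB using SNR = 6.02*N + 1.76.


Theoretical SNR for a full-scale sinusoid:
SNR = 6.02 * N + 1.76
    = 6.02 * 24 + 1.76
    = 144.48 + 1.76
    = 146.24 dB

146.24 dB


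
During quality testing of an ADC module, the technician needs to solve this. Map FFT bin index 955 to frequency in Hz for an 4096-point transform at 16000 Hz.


Frequency of DFT bin k:
f_k = k * fs / N
    = 955 * 16000 / 4096
    = 15280000 / 4096
    = 3730.469 Hz

3730.469 Hz


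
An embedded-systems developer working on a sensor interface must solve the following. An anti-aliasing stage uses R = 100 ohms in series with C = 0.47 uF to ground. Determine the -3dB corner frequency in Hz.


Cutoff frequency of a first-order RC filter:
fc = 1 / (2 * pi * R * C)
C = 0.47 uF = 4.7e-07 F
fc = 1 / (2 * pi * 100 * 4.7e-07)
   = 1 / 0.00029530970943744
   = 3386.275385 Hz

3386.275385 Hz


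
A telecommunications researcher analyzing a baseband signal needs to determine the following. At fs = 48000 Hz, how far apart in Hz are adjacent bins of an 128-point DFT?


DFT frequency resolution:
df = fs / N
   = 48000 / 128
   = 375.0 Hz

375.0 Hz


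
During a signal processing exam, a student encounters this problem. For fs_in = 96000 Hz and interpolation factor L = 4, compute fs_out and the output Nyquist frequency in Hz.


Step 1 — output sample rate after interpolation by L:
fs_out = L * fs_in = 4 * 96000 = 384000 Hz

Step 2 — Nyquist frequency of the output stream:
f_Nyq = fs_out / 2 = 384000 / 2 = 192000.0 Hz

fs_out = 384000 Hz; f_Nyquist = 192000.0 Hz


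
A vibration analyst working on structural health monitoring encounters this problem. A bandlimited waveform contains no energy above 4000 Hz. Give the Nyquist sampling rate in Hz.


The Nyquist rate is twice the maximum frequency component.
fs_min = 2 * fmax
      = 2 * 4000
      = 8000 Hz

8000


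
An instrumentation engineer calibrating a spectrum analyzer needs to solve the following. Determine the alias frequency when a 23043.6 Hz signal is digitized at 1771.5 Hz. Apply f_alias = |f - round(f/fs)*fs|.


Compute the nearest integer multiple of fs to the signal:
n = round(23043.6 / 1771.5) = 13
f_alias = |23043.6 - 13 * 1771.5|
        = |23043.6 - 23029.5|
        = 14.1 Hz

14.1


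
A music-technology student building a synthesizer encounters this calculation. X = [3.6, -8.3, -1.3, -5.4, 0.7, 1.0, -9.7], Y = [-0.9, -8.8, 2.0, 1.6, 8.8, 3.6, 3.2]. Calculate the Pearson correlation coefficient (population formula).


Pearson correlation coefficient (population):
r = cov(X,Y) / (std(X) * std(Y))
Mean X = -2.7714, Mean Y = 1.3571
Cov(X,Y) = 9.086939
Std(X) = 4.698241, Std(Y) = 4.964979
r = 0.3896

0.3896


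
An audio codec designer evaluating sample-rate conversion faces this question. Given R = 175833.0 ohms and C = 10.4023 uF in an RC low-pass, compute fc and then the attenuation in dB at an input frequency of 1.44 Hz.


Step 1 — cutoff frequency:
fc = 1 / (2*pi*R*C)
C = 10.4023 uF = 1.04023e-05 F
fc = 1 / (2*pi*175833.0*1.04023e-05)
   = 0.0870142 Hz

Step 2 — magnitude at f = 1.44 Hz:
|H(f)| = 1 / sqrt(1 + (f/fc)^2)
f/fc = 1.44 / 0.0870142 = 16.549023
|H| = 1 / sqrt(1 + 273.870162) = 0.0603165
|H|_dB = 20*log10(0.0603165) = -24.39 dB

fc = 0.0870142 Hz; |H(1.44 Hz)| = -24.39 dB


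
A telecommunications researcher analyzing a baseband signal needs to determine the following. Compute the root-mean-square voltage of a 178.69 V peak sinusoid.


RMS voltage for a sinusoidal waveform:
V_rms = V_peak / sqrt(2)
      = 178.69 / 1.414214
      = 126.353 V

126.353 V


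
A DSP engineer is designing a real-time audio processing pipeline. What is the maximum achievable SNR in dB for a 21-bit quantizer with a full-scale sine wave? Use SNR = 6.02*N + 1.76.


Theoretical SNR for a full-scale sinusoid:
SNR = 6.02 * N + 1.76
    = 6.02 * 21 + 1.76
    = 126.42 + 1.76
    = 128.18 dB

128.18 dB


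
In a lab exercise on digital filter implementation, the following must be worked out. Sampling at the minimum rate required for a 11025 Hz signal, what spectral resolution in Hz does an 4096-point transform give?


Step 1 — Nyquist sampling rate:
fs = 2 * fmax = 2 * 11025 = 22050 Hz

Step 2 — DFT bin spacing:
df = fs / N = 22050 / 4096 = 5.3833 Hz

5.3833 Hz


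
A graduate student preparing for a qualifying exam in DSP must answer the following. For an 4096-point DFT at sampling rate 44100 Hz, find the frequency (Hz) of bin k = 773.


Frequency of DFT bin k:
f_k = k * fs / N
    = 773 * 44100 / 4096
    = 34089300 / 4096
    = 8322.583 Hz

8322.583 Hz


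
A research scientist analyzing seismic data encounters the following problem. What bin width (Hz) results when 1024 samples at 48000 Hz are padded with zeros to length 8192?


Frequency resolution after zero-padding:
N_padded = 1024 * 8 = 8192
df = fs / N_padded
   = 48000 / 8192
   = 5.8594 Hz

5.8594 Hz


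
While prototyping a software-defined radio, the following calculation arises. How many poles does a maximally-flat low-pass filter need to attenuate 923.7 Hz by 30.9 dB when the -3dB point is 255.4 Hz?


Butterworth filter order formula:
n = log10(10^(A/10) - 1) / (2 * log10(f_stop/f_pass))
10^(30.9/10) - 1 = 1229.2688
f_stop/f_pass = 923.7 / 255.4 = 3.6167
n = 2.767 -> ceil = 3

3


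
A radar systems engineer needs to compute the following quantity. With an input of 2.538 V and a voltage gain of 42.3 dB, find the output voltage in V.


Output voltage from dB gain:
V_out = V_in * 10^(gain_dB / 20)
      = 2.538 * 10^(42.3 / 20)
      = 2.538 * 130.316678
      = 330.7437 V

330.7437 V


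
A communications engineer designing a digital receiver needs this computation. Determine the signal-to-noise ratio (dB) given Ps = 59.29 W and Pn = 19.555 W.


SNR in decibels:
SNR = 10 * log10(Ps / Pn)
    = 10 * log10(59.29 / 19.555)
    = 10 * log10(3.032)
    = 10 * 0.4817
    = 4.82 dB

4.82 dB


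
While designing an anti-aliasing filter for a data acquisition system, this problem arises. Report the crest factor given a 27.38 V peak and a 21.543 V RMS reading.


Crest factor is the ratio of peak to RMS:
CF = V_peak / V_rms
   = 27.38 / 21.543
   = 1.2709

1.2709


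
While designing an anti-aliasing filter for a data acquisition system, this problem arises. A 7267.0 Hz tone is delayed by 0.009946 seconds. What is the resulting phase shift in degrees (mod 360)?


Phase shift from frequency and time delay:
phi = 360 * f * t_delay
    = 360 * 7267.0 * 0.009946
    = 26019.93 degrees
    mod 360 = 99.93 degrees

99.93 degrees


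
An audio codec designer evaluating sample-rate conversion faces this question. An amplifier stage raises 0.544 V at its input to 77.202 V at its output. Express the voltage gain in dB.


Voltage gain in dB:
G = 20 * log10(Vout / Vin)
  = 20 * log10(77.202 / 0.544)
  = 20 * log10(141.915441)
  = 20 * 2.15203
  = 43.04 dB

43.04 dB


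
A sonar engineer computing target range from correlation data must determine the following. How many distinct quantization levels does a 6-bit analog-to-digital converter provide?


Number of quantization levels = 2^N
= 2^6
= 64

64


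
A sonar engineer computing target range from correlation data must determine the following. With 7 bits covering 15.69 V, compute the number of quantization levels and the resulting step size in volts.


Step 1 — number of quantization levels:
L = 2^N = 2^7 = 128

Step 2 — LSB step size:
delta = Vfs / L
      = 15.69 / 128
      = 0.12257812 V

Levels = 128; step size = 0.12257812 V
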